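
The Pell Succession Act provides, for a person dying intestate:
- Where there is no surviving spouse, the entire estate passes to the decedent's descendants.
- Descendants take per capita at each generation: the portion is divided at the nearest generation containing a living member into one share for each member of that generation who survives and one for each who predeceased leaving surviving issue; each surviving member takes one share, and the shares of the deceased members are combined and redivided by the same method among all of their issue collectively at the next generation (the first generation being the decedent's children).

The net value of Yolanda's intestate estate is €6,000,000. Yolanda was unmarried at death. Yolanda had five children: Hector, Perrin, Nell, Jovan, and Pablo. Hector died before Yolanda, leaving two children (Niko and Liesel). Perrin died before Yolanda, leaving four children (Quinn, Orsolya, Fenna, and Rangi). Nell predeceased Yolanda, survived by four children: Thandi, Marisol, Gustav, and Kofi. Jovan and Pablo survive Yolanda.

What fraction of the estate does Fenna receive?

The entire €6,000,000 passes to the descendants.
That amount (€6,000,000) is divided at the children's generation into 5 shares of €1,200,000. Jovan and Pablo each take €1,200,000. The 3 shares of the deceased (Hector, Perrin, and Nell) are combined into a pool of €3,600,000.
That pool (€3,600,000) is divided at the grandchildren's generation equally among Niko, Liesel, Quinn, Orsolya, Fenna, Rangi, Thandi, Marisol, Gustav, and Kofi: €360,000 each.

Fenna receives 3/50 of the estate.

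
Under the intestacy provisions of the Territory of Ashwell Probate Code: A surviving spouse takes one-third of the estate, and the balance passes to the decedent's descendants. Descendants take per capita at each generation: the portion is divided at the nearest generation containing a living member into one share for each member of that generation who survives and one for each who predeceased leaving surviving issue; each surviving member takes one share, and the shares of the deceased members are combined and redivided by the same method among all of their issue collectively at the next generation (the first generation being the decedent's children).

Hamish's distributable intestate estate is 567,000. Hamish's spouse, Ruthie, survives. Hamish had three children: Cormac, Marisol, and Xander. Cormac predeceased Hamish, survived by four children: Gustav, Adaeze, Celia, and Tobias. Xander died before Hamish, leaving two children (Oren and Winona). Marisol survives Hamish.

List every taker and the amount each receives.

Ruthie: 189,000; Gustav: 42,000; Adaeze: 42,000; Celia: 42,000; Tobias: 42,000; Marisol: 126,000; Oren: 42,000; Winona: 42,000

Ruthie takes one-third of 567,000 = 189,000. The remaining 378,000 passes to the descendants.
The descendants' portion (378,000) is divided at the children's generation into 3 shares of 126,000. Marisol takes 126,000. The 2 shares of the deceased (Cormac and Xander) are combined into a pool of 252,000.
That pool (252,000) is divided at the grandchildren's generation equally among Gustav, Adaeze, Celia, Tobias, Oren, and Winona: 42,000 each.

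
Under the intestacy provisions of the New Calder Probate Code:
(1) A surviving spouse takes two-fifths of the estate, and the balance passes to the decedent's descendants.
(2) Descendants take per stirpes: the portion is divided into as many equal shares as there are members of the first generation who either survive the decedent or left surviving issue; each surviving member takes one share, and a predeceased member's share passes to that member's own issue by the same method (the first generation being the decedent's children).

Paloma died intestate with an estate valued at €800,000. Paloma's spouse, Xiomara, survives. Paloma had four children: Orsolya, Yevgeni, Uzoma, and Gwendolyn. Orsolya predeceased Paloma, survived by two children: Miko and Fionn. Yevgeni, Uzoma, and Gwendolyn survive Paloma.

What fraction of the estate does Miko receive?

Miko receives 3/40 of the estate.

Xiomara takes two-fifths of €800,000 = €320,000. The remaining €480,000 passes to the descendants.
The descendants' portion (€480,000) is divided into 4 shares of €120,000: Yevgeni, Uzoma, and Gwendolyn each take €120,000; Orsolya's €120,000 share passes to Orsolya's issue.
Orsolya's share (€120,000) is divided into 2 shares of €60,000: Miko and Fionn each take €60,000.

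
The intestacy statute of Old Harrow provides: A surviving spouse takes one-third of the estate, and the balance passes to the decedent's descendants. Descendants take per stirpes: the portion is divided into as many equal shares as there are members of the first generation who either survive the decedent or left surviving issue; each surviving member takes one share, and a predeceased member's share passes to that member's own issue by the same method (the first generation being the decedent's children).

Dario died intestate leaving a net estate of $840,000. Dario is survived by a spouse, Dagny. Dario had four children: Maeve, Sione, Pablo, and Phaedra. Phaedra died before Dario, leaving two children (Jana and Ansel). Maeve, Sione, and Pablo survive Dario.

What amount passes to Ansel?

Dagny takes one-third of $840,000 = $280,000. The remaining $560,000 passes to the descendants.
The descendants' portion ($560,000) is divided into 4 shares of $140,000: Maeve, Sione, and Pablo each take $140,000; Phaedra's $140,000 share passes to Phaedra's issue.
Phaedra's share ($140,000) is divided into 2 shares of $70,000: Jana and Ansel each take $70,000.

Ansel receives $70,000.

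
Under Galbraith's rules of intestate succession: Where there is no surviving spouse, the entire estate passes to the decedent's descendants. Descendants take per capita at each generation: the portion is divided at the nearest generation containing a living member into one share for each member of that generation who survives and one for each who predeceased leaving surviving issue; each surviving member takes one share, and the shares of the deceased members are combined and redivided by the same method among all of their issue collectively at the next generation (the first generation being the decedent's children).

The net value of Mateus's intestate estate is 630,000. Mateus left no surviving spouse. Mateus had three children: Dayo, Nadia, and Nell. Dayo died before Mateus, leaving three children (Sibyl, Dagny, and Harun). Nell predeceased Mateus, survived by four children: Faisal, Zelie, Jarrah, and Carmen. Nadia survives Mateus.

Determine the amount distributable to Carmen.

Carmen receives 60,000.

The entire 630,000 passes to the descendants.
That amount (630,000) is divided at the children's generation into 3 shares of 210,000. Nadia takes 210,000. The 2 shares of the deceased (Dayo and Nell) are combined into a pool of 420,000.
That pool (420,000) is divided at the grandchildren's generation equally among Sibyl, Dagny, Harun, Faisal, Zelie, Jarrah, and Carmen: 60,000 each.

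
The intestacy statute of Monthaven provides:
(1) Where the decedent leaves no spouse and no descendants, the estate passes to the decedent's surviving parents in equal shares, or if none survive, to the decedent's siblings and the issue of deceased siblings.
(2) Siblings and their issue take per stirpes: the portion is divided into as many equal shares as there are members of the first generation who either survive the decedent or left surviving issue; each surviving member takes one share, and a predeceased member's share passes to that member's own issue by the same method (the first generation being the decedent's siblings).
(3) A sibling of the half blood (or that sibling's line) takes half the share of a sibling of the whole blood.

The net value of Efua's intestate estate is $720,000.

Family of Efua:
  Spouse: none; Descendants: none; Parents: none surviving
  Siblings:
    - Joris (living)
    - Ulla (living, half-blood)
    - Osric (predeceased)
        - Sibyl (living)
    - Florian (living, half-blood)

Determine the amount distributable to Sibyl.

Sibyl receives $240,000.

The entire $720,000 passes to the siblings and their issue.
Counting each half-blood sibling's line as half a unit, there are 3 units in $720,000, so one unit is $240,000. Whole-blood lines (Joris and Osric) take $240,000 each; half-blood lines (Ulla and Florian) take $120,000 each.
Osric's share ($240,000) passes entirely to Sibyl.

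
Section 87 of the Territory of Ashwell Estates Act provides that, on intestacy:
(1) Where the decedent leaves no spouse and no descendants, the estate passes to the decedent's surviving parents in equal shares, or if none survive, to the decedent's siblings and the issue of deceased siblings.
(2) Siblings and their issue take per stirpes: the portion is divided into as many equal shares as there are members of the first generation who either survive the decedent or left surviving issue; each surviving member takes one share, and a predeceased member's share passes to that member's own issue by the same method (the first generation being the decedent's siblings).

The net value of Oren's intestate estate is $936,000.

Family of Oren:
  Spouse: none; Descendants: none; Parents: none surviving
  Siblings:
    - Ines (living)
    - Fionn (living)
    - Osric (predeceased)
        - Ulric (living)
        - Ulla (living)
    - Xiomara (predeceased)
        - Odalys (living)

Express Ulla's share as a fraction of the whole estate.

The entire $936,000 passes to the siblings and their issue.
That amount ($936,000) is divided into 4 shares of $234,000: Ines and Fionn each take $234,000; Osric's $234,000 share passes to Osric's issue; Xiomara's $234,000 share passes to Xiomara's issue.
Osric's share ($234,000) is divided into 2 shares of $117,000: Ulric and Ulla each take $117,000.
Xiomara's share ($234,000) passes entirely to Odalys.

Ulla receives 1/8 of the estate.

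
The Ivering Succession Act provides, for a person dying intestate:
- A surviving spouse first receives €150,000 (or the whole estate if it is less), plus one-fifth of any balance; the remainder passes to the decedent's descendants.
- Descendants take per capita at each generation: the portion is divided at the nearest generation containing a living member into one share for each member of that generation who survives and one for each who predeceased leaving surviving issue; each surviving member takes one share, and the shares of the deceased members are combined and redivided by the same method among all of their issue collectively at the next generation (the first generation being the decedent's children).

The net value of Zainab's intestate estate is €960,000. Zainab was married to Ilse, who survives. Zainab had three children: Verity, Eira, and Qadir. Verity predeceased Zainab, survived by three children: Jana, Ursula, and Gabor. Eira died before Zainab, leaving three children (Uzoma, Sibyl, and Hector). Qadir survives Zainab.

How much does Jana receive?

Ilse first takes €150,000, leaving a balance of €810,000. Ilse then takes one-fifth of the balance (€162,000), for a total of €312,000. The remaining €648,000 passes to the descendants.
The descendants' portion (€648,000) is divided at the children's generation into 3 shares of €216,000. Qadir takes €216,000. The 2 shares of the deceased (Verity and Eira) are combined into a pool of €432,000.
That pool (€432,000) is divided at the grandchildren's generation equally among Jana, Ursula, Gabor, Uzoma, Sibyl, and Hector: €72,000 each.

Jana receives €72,000.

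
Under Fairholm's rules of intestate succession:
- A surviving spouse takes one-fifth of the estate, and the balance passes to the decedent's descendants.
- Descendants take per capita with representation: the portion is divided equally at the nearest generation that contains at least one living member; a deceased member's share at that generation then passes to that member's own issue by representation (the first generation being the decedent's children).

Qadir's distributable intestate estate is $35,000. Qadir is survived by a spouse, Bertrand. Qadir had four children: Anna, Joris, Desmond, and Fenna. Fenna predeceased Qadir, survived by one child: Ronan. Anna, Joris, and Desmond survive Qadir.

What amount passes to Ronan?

Ronan receives $7,000.

Bertrand takes one-fifth of $35,000 = $7,000. The remaining $28,000 passes to the descendants.
The descendants' portion ($28,000) is divided into 4 shares of $7,000: Anna, Joris, and Desmond each take $7,000; Fenna's $7,000 share passes to Fenna's issue.
Fenna's share ($7,000) passes entirely to Ronan.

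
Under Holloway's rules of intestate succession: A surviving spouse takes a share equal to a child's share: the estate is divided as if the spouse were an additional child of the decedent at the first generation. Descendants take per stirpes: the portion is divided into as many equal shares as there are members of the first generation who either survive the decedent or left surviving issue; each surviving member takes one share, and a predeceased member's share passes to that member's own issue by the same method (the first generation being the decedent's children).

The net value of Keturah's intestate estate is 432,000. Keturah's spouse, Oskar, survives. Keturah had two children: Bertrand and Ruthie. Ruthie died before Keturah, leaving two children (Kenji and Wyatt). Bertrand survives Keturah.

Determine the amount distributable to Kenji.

The spouse counts as an additional share at the children's level, so there are 3 primary shares of 144,000. Oskar takes one such share (144,000).
The children's combined portion (288,000) is divided into 2 shares of 144,000: Bertrand takes 144,000; Ruthie's 144,000 share passes to Ruthie's issue.
Ruthie's share (144,000) is divided into 2 shares of 72,000: Kenji and Wyatt each take 72,000.

Kenji receives 72,000.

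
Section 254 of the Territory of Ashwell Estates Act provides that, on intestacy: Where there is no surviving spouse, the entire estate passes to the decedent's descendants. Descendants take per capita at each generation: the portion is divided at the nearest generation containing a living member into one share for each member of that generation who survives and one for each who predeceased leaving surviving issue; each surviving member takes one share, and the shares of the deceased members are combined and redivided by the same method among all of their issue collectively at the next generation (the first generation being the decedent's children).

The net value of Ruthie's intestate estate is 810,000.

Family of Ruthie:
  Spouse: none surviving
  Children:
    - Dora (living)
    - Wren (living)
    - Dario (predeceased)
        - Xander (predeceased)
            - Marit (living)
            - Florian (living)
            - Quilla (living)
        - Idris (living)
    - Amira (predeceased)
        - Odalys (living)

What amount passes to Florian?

The entire 810,000 passes to the descendants.
That amount (810,000) is divided at the children's generation into 4 shares of 202,500. Dora and Wren each take 202,500. The 2 shares of the deceased (Dario and Amira) are combined into a pool of 405,000.
That pool (405,000) is divided at the grandchildren's generation into 3 shares of 135,000. Idris and Odalys each take 135,000. The remaining share for the deceased Xander (135,000) is carried to the next generation.
That pool (135,000) is divided at the great-grandchildren's generation equally among Marit, Florian, and Quilla: 45,000 each.

Florian receives 45,000.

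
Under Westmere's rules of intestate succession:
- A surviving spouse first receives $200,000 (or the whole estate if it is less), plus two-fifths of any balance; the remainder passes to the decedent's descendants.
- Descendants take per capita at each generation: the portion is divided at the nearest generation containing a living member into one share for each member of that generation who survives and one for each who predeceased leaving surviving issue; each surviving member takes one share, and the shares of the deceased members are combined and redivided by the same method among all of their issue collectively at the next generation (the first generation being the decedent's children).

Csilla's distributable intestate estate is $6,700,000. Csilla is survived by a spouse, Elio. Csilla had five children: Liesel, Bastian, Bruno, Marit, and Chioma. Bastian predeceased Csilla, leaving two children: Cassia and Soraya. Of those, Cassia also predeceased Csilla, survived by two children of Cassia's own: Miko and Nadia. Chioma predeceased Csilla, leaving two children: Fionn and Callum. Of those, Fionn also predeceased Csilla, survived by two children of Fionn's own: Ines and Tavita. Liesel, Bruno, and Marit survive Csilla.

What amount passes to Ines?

Elio first takes $200,000, leaving a balance of $6,500,000. Elio then takes two-fifths of the balance ($2,600,000), for a total of $2,800,000. The remaining $3,900,000 passes to the descendants.
The descendants' portion ($3,900,000) is divided at the children's generation into 5 shares of $780,000. Liesel, Bruno, and Marit each take $780,000. The 2 shares of the deceased (Bastian and Chioma) are combined into a pool of $1,560,000.
That pool ($1,560,000) is divided at the grandchildren's generation into 4 shares of $390,000. Soraya and Callum each take $390,000. The 2 shares of the deceased (Cassia and Fionn) are combined into a pool of $780,000.
That pool ($780,000) is divided at the great-grandchildren's generation equally among Miko, Nadia, Ines, and Tavita: $195,000 each.

Ines receives $195,000.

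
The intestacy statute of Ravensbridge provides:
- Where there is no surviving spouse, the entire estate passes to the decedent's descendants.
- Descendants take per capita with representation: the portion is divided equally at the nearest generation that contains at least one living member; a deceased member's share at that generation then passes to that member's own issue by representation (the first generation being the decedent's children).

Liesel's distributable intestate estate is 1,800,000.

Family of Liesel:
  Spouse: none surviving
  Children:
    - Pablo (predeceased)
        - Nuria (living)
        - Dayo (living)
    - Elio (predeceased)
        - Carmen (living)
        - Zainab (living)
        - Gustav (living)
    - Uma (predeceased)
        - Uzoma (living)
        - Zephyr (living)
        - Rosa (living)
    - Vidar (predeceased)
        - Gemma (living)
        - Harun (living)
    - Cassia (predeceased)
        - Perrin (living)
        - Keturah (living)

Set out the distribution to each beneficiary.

The entire 1,800,000 passes to the descendants.
No child survives, so the initial division is made at the grandchildren's generation.
That amount (1,800,000) is divided into 12 shares of 150,000: Nuria, Dayo, Carmen, Zainab, Gustav, Uzoma, Zephyr, Rosa, Gemma, Harun, Perrin, and Keturah each take 150,000.

Nuria: 150,000; Dayo: 150,000; Carmen: 150,000; Zainab: 150,000; Gustav: 150,000; Uzoma: 150,000; Zephyr: 150,000; Rosa: 150,000; Gemma: 150,000; Harun: 150,000; Perrin: 150,000; Keturah: 150,000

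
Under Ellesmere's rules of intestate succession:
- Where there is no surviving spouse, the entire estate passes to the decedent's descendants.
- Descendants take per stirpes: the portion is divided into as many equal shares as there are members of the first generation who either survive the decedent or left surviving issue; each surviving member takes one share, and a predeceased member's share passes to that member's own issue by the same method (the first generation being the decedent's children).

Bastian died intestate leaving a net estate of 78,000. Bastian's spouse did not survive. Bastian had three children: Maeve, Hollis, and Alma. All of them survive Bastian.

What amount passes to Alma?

Alma receives 26,000.

The entire 78,000 passes to the descendants.
That amount (78,000) is divided into 3 shares of 26,000: Maeve, Hollis, and Alma each take 26,000.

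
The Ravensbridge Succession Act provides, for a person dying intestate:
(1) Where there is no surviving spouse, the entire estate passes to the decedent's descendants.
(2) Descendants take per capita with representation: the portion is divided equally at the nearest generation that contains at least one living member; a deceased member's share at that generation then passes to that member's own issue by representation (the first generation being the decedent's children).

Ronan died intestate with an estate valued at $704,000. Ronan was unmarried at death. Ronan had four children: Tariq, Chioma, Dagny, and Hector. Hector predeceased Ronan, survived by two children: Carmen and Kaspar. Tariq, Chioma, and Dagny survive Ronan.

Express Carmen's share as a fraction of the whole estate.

The entire $704,000 passes to the descendants.
That amount ($704,000) is divided into 4 shares of $176,000: Tariq, Chioma, and Dagny each take $176,000; Hector's $176,000 share passes to Hector's issue.
Hector's share ($176,000) is divided into 2 shares of $88,000: Carmen and Kaspar each take $88,000.

Carmen receives 1/8 of the estate.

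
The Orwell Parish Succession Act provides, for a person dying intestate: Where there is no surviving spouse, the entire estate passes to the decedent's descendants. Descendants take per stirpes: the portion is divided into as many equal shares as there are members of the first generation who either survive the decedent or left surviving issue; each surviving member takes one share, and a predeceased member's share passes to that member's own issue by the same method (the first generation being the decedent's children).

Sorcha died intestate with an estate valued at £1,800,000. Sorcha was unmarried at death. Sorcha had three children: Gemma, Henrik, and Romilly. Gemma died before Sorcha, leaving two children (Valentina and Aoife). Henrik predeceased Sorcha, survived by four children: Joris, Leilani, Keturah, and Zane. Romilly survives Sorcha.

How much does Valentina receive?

Valentina receives £300,000.

The entire £1,800,000 passes to the descendants.
That amount (£1,800,000) is divided into 3 shares of £600,000: Romilly takes £600,000; Gemma's £600,000 share passes to Gemma's issue; Henrik's £600,000 share passes to Henrik's issue.
Gemma's share (£600,000) is divided into 2 shares of £300,000: Valentina and Aoife each take £300,000.
Henrik's share (£600,000) is divided into 4 shares of £150,000: Joris, Leilani, Keturah, and Zane each take £150,000.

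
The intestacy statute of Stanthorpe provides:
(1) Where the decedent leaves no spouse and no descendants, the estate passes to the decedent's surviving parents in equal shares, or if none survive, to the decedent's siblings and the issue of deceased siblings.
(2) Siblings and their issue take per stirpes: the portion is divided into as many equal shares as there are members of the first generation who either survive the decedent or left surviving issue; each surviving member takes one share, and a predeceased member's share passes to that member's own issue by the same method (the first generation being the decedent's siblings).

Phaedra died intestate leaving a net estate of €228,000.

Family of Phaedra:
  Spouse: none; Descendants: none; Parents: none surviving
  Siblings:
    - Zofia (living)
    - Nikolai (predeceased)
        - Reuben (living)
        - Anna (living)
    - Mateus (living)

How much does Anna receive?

The entire €228,000 passes to the siblings and their issue.
That amount (€228,000) is divided into 3 shares of €76,000: Zofia and Mateus each take €76,000; Nikolai's €76,000 share passes to Nikolai's issue.
Nikolai's share (€76,000) is divided into 2 shares of €38,000: Reuben and Anna each take €38,000.

Anna receives €38,000.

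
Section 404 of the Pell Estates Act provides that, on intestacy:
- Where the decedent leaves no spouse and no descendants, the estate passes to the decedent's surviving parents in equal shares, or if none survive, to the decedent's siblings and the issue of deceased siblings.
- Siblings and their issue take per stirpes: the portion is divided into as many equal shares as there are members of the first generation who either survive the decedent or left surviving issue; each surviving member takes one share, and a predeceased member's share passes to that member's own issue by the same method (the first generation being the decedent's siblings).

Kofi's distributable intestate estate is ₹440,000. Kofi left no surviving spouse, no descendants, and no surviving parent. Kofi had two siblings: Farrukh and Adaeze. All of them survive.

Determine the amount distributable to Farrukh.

Farrukh receives ₹220,000.

The entire ₹440,000 passes to the siblings and their issue.
That amount (₹440,000) is divided into 2 shares of ₹220,000: Farrukh and Adaeze each take ₹220,000.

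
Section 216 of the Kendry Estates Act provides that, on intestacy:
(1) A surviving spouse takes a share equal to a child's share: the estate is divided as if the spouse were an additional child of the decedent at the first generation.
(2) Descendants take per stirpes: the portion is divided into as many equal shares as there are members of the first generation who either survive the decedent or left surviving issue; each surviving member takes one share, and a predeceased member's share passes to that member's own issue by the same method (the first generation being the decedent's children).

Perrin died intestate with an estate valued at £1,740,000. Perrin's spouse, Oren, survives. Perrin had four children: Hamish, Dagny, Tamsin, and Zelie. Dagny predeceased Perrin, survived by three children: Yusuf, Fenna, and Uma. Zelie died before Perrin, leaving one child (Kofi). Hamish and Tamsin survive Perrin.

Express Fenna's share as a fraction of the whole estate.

The spouse counts as an additional share at the children's level, so there are 5 primary shares of £348,000. Oren takes one such share (£348,000).
The children's combined portion (£1,392,000) is divided into 4 shares of £348,000: Hamish and Tamsin each take £348,000; Dagny's £348,000 share passes to Dagny's issue; Zelie's £348,000 share passes to Zelie's issue.
Dagny's share (£348,000) is divided into 3 shares of £116,000: Yusuf, Fenna, and Uma each take £116,000.
Zelie's share (£348,000) passes entirely to Kofi.

Fenna receives 1/15 of the estate.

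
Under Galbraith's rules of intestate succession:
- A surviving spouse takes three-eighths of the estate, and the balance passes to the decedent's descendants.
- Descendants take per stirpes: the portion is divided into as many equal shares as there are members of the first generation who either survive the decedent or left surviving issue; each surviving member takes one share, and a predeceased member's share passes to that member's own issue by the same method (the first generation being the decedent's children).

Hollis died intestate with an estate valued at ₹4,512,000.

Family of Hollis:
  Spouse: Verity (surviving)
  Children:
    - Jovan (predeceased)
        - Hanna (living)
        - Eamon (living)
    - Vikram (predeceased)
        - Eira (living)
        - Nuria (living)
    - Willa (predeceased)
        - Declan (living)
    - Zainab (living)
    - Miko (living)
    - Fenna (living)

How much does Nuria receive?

Verity takes three-eighths of ₹4,512,000 = ₹1,692,000. The remaining ₹2,820,000 passes to the descendants.
The descendants' portion (₹2,820,000) is divided into 6 shares of ₹470,000: Zainab, Miko, and Fenna each take ₹470,000; Jovan's ₹470,000 share passes to Jovan's issue; Vikram's ₹470,000 share passes to Vikram's issue; Willa's ₹470,000 share passes to Willa's issue.
Jovan's share (₹470,000) is divided into 2 shares of ₹235,000: Hanna and Eamon each take ₹235,000.
Vikram's share (₹470,000) is divided into 2 shares of ₹235,000: Eira and Nuria each take ₹235,000.
Willa's share (₹470,000) passes entirely to Declan.

Nuria receives ₹235,000.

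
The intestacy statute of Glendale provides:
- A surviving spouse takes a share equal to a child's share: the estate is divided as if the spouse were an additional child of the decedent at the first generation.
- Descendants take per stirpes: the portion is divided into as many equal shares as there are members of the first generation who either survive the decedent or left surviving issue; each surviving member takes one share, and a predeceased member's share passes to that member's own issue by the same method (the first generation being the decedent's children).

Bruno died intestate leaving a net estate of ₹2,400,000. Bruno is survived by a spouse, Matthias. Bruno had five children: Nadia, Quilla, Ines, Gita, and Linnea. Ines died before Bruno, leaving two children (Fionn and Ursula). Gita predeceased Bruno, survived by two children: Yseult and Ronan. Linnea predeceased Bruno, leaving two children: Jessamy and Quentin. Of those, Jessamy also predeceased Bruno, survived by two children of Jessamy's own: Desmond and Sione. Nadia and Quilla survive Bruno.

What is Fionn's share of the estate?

Fionn receives ₹200,000.

The spouse counts as an additional share at the children's level, so there are 6 primary shares of ₹400,000. Matthias takes one such share (₹400,000).
The children's combined portion (₹2,000,000) is divided into 5 shares of ₹400,000: Nadia and Quilla each take ₹400,000; Ines's ₹400,000 share passes to Ines's issue; Gita's ₹400,000 share passes to Gita's issue; Linnea's ₹400,000 share passes to Linnea's issue.
Ines's share (₹400,000) is divided into 2 shares of ₹200,000: Fionn and Ursula each take ₹200,000.
Gita's share (₹400,000) is divided into 2 shares of ₹200,000: Yseult and Ronan each take ₹200,000.
Linnea's share (₹400,000) is divided into 2 shares of ₹200,000: Quentin takes ₹200,000; Jessamy's ₹200,000 share passes to Jessamy's issue.
Jessamy's share (₹200,000) is divided into 2 shares of ₹100,000: Desmond and Sione each take ₹100,000.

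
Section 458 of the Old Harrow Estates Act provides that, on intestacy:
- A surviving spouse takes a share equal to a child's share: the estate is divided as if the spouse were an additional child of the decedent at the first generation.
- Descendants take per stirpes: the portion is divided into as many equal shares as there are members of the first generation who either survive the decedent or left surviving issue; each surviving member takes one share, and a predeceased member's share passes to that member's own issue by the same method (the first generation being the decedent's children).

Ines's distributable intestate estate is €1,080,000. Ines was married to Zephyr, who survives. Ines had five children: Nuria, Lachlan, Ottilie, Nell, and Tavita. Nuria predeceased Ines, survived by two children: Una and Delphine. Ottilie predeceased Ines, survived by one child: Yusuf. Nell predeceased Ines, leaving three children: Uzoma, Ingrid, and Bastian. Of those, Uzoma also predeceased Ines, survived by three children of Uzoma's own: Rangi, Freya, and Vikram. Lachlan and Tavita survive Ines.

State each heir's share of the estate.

Zephyr: €180,000; Una: €90,000; Delphine: €90,000; Lachlan: €180,000; Yusuf: €180,000; Rangi: €20,000; Freya: €20,000; Vikram: €20,000; Ingrid: €60,000; Bastian: €60,000; Tavita: €180,000

The spouse counts as an additional share at the children's level, so there are 6 primary shares of €180,000. Zephyr takes one such share (€180,000).
The children's combined portion (€900,000) is divided into 5 shares of €180,000: Lachlan and Tavita each take €180,000; Nuria's €180,000 share passes to Nuria's issue; Ottilie's €180,000 share passes to Ottilie's issue; Nell's €180,000 share passes to Nell's issue.
Nuria's share (€180,000) is divided into 2 shares of €90,000: Una and Delphine each take €90,000.
Ottilie's share (€180,000) passes entirely to Yusuf.
Nell's share (€180,000) is divided into 3 shares of €60,000: Ingrid and Bastian each take €60,000; Uzoma's €60,000 share passes to Uzoma's issue.
Uzoma's share (€60,000) is divided into 3 shares of €20,000: Rangi, Freya, and Vikram each take €20,000.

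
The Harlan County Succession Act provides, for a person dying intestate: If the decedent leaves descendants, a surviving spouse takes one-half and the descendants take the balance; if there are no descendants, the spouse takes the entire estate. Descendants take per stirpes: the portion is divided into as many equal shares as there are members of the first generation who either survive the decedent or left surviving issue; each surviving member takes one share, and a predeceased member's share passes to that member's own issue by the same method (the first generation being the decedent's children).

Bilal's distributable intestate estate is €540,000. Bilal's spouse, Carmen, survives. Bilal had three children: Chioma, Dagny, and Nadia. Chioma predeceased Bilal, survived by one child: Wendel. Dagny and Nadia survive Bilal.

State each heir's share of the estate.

Carmen: €270,000; Wendel: €90,000; Dagny: €90,000; Nadia: €90,000

Carmen takes one-half of €540,000 = €270,000. The remaining €270,000 passes to the descendants.
The descendants' portion (€270,000) is divided into 3 shares of €90,000: Dagny and Nadia each take €90,000; Chioma's €90,000 share passes to Chioma's issue.
Chioma's share (€90,000) passes entirely to Wendel.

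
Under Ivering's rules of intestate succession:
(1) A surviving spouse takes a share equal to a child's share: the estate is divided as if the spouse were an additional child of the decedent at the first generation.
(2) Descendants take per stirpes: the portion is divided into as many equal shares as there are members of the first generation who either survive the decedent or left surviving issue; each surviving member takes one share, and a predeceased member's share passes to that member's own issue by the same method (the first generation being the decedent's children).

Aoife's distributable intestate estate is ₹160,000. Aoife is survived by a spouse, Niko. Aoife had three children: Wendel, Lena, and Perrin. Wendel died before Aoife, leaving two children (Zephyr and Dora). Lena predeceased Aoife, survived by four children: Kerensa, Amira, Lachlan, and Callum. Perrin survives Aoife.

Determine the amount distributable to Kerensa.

The spouse counts as an additional share at the children's level, so there are 4 primary shares of ₹40,000. Niko takes one such share (₹40,000).
The children's combined portion (₹120,000) is divided into 3 shares of ₹40,000: Perrin takes ₹40,000; Wendel's ₹40,000 share passes to Wendel's issue; Lena's ₹40,000 share passes to Lena's issue.
Wendel's share (₹40,000) is divided into 2 shares of ₹20,000: Zephyr and Dora each take ₹20,000.
Lena's share (₹40,000) is divided into 4 shares of ₹10,000: Kerensa, Amira, Lachlan, and Callum each take ₹10,000.

Kerensa receives ₹10,000.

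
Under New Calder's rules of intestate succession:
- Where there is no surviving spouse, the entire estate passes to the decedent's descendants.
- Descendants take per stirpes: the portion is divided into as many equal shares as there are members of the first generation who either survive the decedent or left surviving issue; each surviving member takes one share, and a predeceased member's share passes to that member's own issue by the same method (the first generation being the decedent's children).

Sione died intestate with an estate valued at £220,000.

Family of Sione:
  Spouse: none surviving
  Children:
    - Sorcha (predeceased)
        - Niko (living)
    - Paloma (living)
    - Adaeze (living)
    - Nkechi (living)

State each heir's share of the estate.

The entire £220,000 passes to the descendants.
That amount (£220,000) is divided into 4 shares of £55,000: Paloma, Adaeze, and Nkechi each take £55,000; Sorcha's £55,000 share passes to Sorcha's issue.
Sorcha's share (£55,000) passes entirely to Niko.

Niko: £55,000; Paloma: £55,000; Adaeze: £55,000; Nkechi: £55,000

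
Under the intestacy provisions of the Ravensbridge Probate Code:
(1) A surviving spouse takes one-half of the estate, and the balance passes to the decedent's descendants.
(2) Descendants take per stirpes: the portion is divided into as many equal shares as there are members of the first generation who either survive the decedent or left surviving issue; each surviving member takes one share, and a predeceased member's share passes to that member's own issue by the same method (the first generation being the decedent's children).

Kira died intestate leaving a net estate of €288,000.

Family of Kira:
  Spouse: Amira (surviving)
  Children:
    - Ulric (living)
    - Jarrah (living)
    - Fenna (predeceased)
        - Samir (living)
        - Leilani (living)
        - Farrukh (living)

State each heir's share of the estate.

Amira: €144,000; Ulric: €48,000; Jarrah: €48,000; Samir: €16,000; Leilani: €16,000; Farrukh: €16,000

Amira takes one-half of €288,000 = €144,000. The remaining €144,000 passes to the descendants.
The descendants' portion (€144,000) is divided into 3 shares of €48,000: Ulric and Jarrah each take €48,000; Fenna's €48,000 share passes to Fenna's issue.
Fenna's share (€48,000) is divided into 3 shares of €16,000: Samir, Leilani, and Farrukh each take €16,000.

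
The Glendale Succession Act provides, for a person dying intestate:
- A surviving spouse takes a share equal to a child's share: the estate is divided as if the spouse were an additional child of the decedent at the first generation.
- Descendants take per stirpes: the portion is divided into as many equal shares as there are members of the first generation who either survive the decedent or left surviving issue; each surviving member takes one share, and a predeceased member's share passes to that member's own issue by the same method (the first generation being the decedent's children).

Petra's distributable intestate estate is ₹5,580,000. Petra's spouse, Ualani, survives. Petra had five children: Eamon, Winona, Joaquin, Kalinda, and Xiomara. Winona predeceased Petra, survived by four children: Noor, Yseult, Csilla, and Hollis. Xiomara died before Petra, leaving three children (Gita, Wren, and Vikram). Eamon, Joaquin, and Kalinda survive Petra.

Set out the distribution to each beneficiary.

The spouse counts as an additional share at the children's level, so there are 6 primary shares of ₹930,000. Ualani takes one such share (₹930,000).
The children's combined portion (₹4,650,000) is divided into 5 shares of ₹930,000: Eamon, Joaquin, and Kalinda each take ₹930,000; Winona's ₹930,000 share passes to Winona's issue; Xiomara's ₹930,000 share passes to Xiomara's issue.
Winona's share (₹930,000) is divided into 4 shares of ₹232,500: Noor, Yseult, Csilla, and Hollis each take ₹232,500.
Xiomara's share (₹930,000) is divided into 3 shares of ₹310,000: Gita, Wren, and Vikram each take ₹310,000.

Ualani: ₹930,000; Eamon: ₹930,000; Noor: ₹232,500; Yseult: ₹232,500; Csilla: ₹232,500; Hollis: ₹232,500; Joaquin: ₹930,000; Kalinda: ₹930,000; Gita: ₹310,000; Wren: ₹310,000; Vikram: ₹310,000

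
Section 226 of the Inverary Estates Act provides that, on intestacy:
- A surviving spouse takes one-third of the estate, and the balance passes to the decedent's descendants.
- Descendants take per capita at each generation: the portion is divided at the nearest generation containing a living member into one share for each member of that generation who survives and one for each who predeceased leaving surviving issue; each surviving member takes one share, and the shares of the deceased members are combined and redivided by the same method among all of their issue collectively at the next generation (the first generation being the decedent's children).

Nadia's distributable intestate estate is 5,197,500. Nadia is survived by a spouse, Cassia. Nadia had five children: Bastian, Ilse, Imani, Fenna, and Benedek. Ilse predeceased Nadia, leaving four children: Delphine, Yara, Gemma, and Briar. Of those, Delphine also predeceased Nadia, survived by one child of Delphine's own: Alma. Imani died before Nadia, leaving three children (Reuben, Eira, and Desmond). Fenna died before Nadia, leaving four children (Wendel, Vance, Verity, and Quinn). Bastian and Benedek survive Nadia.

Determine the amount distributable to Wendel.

Wendel receives 189,000.

Cassia takes one-third of 5,197,500 = 1,732,500. The remaining 3,465,000 passes to the descendants.
The descendants' portion (3,465,000) is divided at the children's generation into 5 shares of 693,000. Bastian and Benedek each take 693,000. The 3 shares of the deceased (Ilse, Imani, and Fenna) are combined into a pool of 2,079,000.
That pool (2,079,000) is divided at the grandchildren's generation into 11 shares of 189,000. Yara, Gemma, Briar, Reuben, Eira, Desmond, Wendel, Vance, Verity, and Quinn each take 189,000. The remaining share for the deceased Delphine (189,000) is carried to the next generation.
That pool (189,000) passes entirely to Alma, the sole taker at the great-grandchildren's generation.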